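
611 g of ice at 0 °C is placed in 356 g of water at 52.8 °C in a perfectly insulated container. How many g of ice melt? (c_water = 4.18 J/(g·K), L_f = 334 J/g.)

m_melted ≈ 235 g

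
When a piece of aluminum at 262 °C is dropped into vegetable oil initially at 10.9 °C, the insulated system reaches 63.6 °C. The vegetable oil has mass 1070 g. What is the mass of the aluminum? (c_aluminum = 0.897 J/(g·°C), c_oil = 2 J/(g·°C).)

m ≈ 634 g

Heat lost by the aluminum = heat gained by the oil:
m×0.897×(262 − 63.6) = 1070×2×(63.6 − 10.9)
177.96 m = 112778  ⇒  m ≈ 633.7 g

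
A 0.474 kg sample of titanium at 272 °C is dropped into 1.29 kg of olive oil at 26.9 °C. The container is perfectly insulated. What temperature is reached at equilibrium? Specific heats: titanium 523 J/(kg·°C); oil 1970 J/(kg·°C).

Set heat shed by the hot body equal to heat absorbed by the cold body:
0.474*523*(272 − T) = 1.29*1970*(T − 26.9)
247.9(272 − T) = 2541.3(T − 26.9)
2789.2 T = 135790  ⇒  T ≈ 48.68 °C

T_f ≈ 48.7 °C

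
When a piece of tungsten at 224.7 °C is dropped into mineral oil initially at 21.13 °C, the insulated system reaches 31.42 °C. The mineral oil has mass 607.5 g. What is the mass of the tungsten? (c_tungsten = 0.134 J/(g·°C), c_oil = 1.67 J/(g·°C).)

m ≈ 403 g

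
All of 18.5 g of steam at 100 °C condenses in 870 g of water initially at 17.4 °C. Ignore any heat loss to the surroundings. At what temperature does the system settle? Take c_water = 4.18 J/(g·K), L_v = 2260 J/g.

T_f ≈ 30.4 °C

Heat gained plus heat lost sum to zero:
condense steam: −18.5·2260 = −41810
  condensate cools 100→T: 18.5·4.18·(T − 100) = 77.33(T − 100)
  original water: 3636.6(T − 17.4)
3713.9 T = 41810 + 7733 + 63277 = 112820
T ≈ 30.38 °C — below 100 °C, confirming all the steam condensed.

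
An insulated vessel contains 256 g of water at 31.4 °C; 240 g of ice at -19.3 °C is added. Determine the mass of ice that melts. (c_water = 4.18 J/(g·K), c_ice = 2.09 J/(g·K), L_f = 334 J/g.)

Cooling the water to 0 °C releases 256×4.18×31.4 = 33601 J.
Warming the ice to 0 °C takes 240×2.09×19.3 = 9680.9 J, leaving 23920 J for melting.
Melting all 240 g of ice would need 240×334 = 80160 J.
Since 23920 < 80160 J, not all the ice melts; equilibrium is at 0 °C.
m_melt = 23920 / L_f = 71.62 g.

m_melted ≈ 71.6 g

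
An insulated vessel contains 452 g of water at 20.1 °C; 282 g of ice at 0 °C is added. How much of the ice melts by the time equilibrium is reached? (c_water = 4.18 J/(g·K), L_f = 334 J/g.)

Water can give up m c ΔT = 452×4.18×20.1 = 37976 J before reaching 0 °C.
Fully melting the ice requires m_ice L_f = 282×334 = 94188 J.
Since 37976 < 94188 J, not all the ice melts; equilibrium is at 0 °C.
Mass melted = 37976/334 ≈ 113.7 g.

m_melted ≈ 114 g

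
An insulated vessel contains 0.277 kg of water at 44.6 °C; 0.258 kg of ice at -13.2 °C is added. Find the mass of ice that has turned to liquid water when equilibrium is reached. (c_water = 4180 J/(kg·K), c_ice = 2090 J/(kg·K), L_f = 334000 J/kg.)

Cooling the water to 0 °C releases 0.277×4180×44.6 = 51641 J.
Of that, 0.258×2090×13.2 = 7117.7 J goes to bring the ice to 0 °C, leaving 44523 J.
Melting all 0.258 kg of ice would need 0.258×334000 = 86172 J.
That's not enough to melt it all — equilibrium is at 0 °C with ice remaining.
m_melted×334000 = 44523  ⇒  m_melted ≈ 0.1333 kg.

m_melted ≈ 0.133 kg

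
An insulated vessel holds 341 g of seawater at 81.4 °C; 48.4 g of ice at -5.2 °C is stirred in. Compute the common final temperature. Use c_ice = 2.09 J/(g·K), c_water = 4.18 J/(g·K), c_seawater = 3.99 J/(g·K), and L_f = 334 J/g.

Net heat exchanged in the isolated system is zero:
ice -5.2→0 °C: 48.4×2.09×5.2 = 526.01; latent heat to melt: 48.4×334 = 16166; meltwater 0→T: 48.4×4.18×T = 202.31 T; seawater: 1360.6(T − 81.4)
1562.9 T = 110752 − 16692 = 94060
T ≈ 60.18 °C. Since T > 0 °C, the all-ice-melts assumption holds.

T_f ≈ 60.2 °C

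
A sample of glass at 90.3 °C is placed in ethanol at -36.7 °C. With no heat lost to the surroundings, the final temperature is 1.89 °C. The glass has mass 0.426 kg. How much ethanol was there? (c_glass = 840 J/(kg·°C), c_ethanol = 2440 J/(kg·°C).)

m ≈ 0.336 kg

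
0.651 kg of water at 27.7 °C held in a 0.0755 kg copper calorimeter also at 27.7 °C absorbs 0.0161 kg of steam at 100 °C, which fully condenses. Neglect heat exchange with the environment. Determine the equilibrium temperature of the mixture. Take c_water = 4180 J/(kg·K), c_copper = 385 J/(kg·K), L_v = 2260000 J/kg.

Energy balance with sensible and latent terms:
steam→water at 100 °C releases m L_v = 0.0161×2260000 = 36386
  condensed water 100 °C→T: 67.3(T − 100)
  original water: 2721.2(T − 27.7)
  copper cup: 0.0755×385×(T − 27.7) = 29.07(T − 27.7)
2817.5 T = 36386 + 6729.8 + 76182 = 119298
T ≈ 42.34 °C, under the boiling point, so the assumption holds.

T_f ≈ 42.3 °C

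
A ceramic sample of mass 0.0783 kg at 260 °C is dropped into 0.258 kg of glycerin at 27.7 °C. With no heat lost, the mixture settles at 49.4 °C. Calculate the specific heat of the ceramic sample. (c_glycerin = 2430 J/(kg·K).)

Heat gained plus heat lost sum to zero:
0.0783×c×(49.4 − 260) + 0.258×2430×(49.4 − 27.7) = 0
-16.49 c = -13605
c = -13605/-16.49 ≈ 825 J/(kg·K)

c ≈ 825 J/(kg·K)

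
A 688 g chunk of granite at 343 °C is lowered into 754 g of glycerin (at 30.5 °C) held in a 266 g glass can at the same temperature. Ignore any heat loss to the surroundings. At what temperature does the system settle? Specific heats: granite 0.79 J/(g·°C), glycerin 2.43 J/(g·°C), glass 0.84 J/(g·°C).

T_f ≈ 95.8 °C

Taking heat into each body as positive, Σ m c ΔT = 0:
688*0.79*(T − 343) + 754*2.43*(T − 30.5) + 266*0.84*(T − 30.5) = 0
2599.2 T = 249125
T ≈ 95.85 °C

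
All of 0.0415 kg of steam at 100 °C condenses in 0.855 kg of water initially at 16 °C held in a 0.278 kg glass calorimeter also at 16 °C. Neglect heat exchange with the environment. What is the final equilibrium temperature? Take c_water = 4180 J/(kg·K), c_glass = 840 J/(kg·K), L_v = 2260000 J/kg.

Energy conservation, ΣQ = 0:
steam→water at 100 °C releases m L_v = 0.0415×2260000 = 93790; condensed water 100 °C→T: 173.47(T − 100); water warms: 0.855×4180×(T − 16) = 3573.9(T − 16); glass cup: 0.278×840×(T − 16) = 233.52(T − 16)
3980.9 T = 93790 + 17347 + 60919 = 172056
T ≈ 43.22 °C — below 100 °C, confirming all the steam condensed.

T_f ≈ 43.2 °C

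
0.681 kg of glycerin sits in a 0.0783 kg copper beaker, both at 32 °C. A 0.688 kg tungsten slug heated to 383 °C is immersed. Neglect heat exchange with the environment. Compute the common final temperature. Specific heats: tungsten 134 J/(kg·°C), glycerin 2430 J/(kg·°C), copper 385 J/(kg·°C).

T_f = Σ m_i c_i T_i / Σ m_i c_i:
T_f = (92.19*383 + 1654.8*32 + 30.15*32) / (92.19 + 1654.8 + 30.15)
    = 89229 / 1777.2 ≈ 50.21 °C

T_f ≈ 50.2 °C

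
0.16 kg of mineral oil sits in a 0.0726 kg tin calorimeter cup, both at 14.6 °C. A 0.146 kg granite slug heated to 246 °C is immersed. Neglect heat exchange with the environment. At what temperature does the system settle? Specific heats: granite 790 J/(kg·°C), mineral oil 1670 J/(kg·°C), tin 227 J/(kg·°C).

T_f ≈ 81.5 °C

Conservation of energy gives ΣQ = 0:
0.146×790×(T − 246) + 0.16×1670×(T − 14.6) + 0.0726×227×(T − 14.6) = 0
115.34(T − 246) + 267.2(T − 14.6) + 16.48(T − 14.6) = 0
(115.34 + 267.2 + 16.48) T = 115.34×246 + 267.2×14.6 + 16.48×14.6
T ≈ 81.49 °C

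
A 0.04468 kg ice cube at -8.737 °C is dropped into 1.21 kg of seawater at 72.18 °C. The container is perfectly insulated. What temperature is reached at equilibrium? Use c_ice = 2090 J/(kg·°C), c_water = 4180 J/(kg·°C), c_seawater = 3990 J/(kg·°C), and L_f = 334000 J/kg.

T_f ≈ 66.4 °C

Net heat exchanged in the isolated system is zero:
warm ice to 0 °C: 0.04468×2090×(0 − (-8.737)) = 815.87; melt ice: 0.04468×334000 = 14923; meltwater 0→T: 0.04468×4180×T = 186.76 T; seawater: 4827.9(T − 72.18)
5014.7 T = 348478 − 15739 = 332739
T ≈ 66.35 °C — above 0 °C, consistent with complete melting.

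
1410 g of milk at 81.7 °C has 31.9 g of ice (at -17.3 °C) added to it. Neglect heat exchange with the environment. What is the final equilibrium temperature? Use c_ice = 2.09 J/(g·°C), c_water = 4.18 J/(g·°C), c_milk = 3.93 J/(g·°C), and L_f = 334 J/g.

Conservation of energy gives ΣQ = 0:
ice -17.3→0 °C: 31.9·2.09·17.3 = 1153.4; fusion: m_ice L_f = 31.9·334 = 10655; warm the meltwater: 133.34 T; milk: 5541.3(T − 81.7)
5674.6 T = 452724 − 11808 = 440916
T ≈ 77.70 °C. Since T > 0 °C, the all-ice-melts assumption holds.

T_f ≈ 77.7 °C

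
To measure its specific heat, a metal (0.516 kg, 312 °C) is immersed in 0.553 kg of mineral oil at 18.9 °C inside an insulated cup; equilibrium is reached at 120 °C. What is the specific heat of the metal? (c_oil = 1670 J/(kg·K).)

c ≈ 942 J/(kg·K)

Heat lost by the metal = heat gained by the oil:
0.516×c×(312 − 120) = 0.553×1670×(120 − 18.9)
99.07 c = 93367  ⇒  c ≈ 942.4 J/(kg·K)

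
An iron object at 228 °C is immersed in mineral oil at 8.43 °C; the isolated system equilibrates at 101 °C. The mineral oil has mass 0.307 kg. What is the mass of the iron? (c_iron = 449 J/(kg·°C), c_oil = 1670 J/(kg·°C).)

m ≈ 0.832 kg

Heat lost by the iron = heat gained by the oil:
m·449·(228 − 101) = 0.307·1670·(101 − 8.43)
57023 m = 47460  ⇒  m ≈ 0.8323 kg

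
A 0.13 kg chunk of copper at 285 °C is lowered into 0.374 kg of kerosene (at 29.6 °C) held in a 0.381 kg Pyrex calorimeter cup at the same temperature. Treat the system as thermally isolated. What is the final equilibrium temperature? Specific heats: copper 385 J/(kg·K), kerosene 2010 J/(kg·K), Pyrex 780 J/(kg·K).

T_f ≈ 41.2 °C

Let T be the final temperature. ΣQ_i = 0:
0.13×385×(T − 285) + 0.374×2010×(T − 29.6) + 0.381×780×(T − 29.6) = 0
(50.05 + 751.74 + 297.18) T = 50.05×285 + 751.74×29.6 + 297.18×29.6
T = 45312/1099 ≈ 41.23 °C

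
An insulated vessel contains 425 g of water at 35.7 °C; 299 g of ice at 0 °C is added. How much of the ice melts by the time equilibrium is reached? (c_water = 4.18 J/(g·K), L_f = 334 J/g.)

m_melted ≈ 190 g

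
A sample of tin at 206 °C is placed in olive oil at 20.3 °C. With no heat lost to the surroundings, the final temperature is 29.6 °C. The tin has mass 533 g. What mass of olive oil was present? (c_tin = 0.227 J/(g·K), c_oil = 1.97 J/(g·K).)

|Q_tin| = |Q_oil|:
533×0.227×(206 − 29.6) = m×1.97×(29.6 − 20.3)
18.32 m = 21343  ⇒  m ≈ 1165 g

m ≈ 1160 g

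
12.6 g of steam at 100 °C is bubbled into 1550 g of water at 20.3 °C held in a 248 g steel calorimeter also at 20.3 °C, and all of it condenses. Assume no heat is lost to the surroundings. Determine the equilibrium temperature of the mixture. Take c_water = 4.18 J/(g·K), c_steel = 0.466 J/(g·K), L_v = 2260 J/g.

T_f ≈ 25.2 °C

Net heat exchanged in the isolated system is zero:
latent heat released on condensation: 12.6×2260 = 28476; condensed water 100 °C→T: 52.67(T − 100); original water: 6479(T − 20.3); steel cup: 248×0.466×(T − 20.3) = 115.57(T − 20.3)
6647.2 T = 28476 + 5266.8 + 133870 = 167613
T ≈ 25.22 °C (< 100 °C, so full condensation is consistent).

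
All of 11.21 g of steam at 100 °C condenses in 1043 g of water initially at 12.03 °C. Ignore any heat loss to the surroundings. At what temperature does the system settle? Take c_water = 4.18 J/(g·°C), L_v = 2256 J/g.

Let T be the final temperature. ΣQ_i = 0:
latent heat released on condensation: 11.21·2256 = 25290; condensate cools 100→T: 11.21·4.18·(T − 100) = 46.86(T − 100); water warms: 1043·4.18·(T − 12.03) = 4359.7(T − 12.03)
4406.6 T = 25290 + 4685.8 + 52448 = 82423
T ≈ 18.70 °C — below 100 °C, confirming all the steam condensed.

T_f ≈ 18.7 °C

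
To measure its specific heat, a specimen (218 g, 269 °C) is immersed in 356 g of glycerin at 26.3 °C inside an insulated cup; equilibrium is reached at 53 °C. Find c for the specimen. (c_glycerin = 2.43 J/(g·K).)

c ≈ 0.491 J/(g·K)

m_s c (T_s − T_f) = m_glycerin c_glycerin (T_f − T_0):
218×c×(269 − 53) = 356×2.43×(53 − 26.3)
47088 c = 23098  ⇒  c ≈ 0.4905 J/(g·K)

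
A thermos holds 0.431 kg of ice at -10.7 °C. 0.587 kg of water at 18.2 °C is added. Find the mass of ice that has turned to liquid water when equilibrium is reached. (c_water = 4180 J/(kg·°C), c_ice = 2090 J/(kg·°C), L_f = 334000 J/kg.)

Cooling the water to 0 °C releases 0.587·4180·18.2 = 44657 J.
Of that, 0.431·2090·10.7 = 9638.5 J goes to bring the ice to 0 °C, leaving 35018 J.
Fully melting the ice requires m_ice L_f = 0.431·334000 = 143954 J.
35018 J < 143954 J, so only part of the ice melts and the system sits at 0 °C.
Mass melted = 35018/334000 ≈ 0.1048 kg.

m_melted ≈ 0.105 kg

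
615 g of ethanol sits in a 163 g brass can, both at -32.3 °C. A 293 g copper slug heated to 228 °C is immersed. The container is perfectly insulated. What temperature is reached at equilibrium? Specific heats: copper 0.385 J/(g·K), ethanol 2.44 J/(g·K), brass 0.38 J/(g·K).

T_f ≈ -14.8 °C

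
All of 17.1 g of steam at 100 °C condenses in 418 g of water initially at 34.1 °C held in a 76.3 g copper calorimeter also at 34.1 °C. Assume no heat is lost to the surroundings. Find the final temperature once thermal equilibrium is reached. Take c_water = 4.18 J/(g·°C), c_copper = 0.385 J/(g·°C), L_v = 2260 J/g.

T_f ≈ 57.6 °C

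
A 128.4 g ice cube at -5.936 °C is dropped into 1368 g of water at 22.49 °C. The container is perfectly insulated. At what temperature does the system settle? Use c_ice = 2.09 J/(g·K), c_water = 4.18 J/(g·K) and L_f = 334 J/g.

Heat gained plus heat lost sum to zero:
warm ice to 0 °C: 128.4·2.09·(0 − (-5.936)) = 1593
  fusion: m_ice L_f = 128.4·334 = 42886
  meltwater 0→T: 128.4·4.18·T = 536.71 T
  water cools: 1368·4.18·(T − 22.49) = 5718.2(T − 22.49)
6255 T = 128603 − 44479 = 84125
T ≈ 13.45 °C — above 0 °C, consistent with complete melting.

T_f ≈ 13.4 °C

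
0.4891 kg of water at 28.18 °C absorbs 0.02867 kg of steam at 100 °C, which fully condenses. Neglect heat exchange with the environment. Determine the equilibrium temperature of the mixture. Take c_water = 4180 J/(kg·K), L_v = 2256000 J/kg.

T_f ≈ 62.0 °C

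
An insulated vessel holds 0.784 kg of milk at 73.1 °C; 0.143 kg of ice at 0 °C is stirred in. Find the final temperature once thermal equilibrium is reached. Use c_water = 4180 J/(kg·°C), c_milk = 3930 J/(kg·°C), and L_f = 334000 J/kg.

Heat gained plus heat lost sum to zero:
melt ice: 0.143×334000 = 47762; meltwater 0→T: 0.143×4180×T = 597.74 T; milk: 3081.1(T − 73.1)
3678.9 T = 225230 − 47762 = 177468
T ≈ 48.24 °C. Since T > 0 °C, the all-ice-melts assumption holds.

T_f ≈ 48.2 °C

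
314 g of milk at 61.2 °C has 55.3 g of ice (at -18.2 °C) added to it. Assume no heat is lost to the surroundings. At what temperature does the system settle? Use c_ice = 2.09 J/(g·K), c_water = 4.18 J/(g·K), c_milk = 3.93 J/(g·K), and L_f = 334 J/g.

Energy conservation, ΣQ = 0:
warm ice to 0 °C: 55.3·2.09·(0 − (-18.2)) = 2103.5
  melt ice: 55.3·334 = 18470
  warm the meltwater: 231.15 T
  milk: 1234(T − 61.2)
1465.2 T = 75522 − 20574 = 54948
T ≈ 37.50 °C (positive, so assuming full melt was valid).

T_f ≈ 37.5 °C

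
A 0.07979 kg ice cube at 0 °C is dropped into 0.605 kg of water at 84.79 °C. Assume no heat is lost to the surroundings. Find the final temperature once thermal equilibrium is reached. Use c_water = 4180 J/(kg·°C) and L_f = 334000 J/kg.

T_f ≈ 65.6 °C

Setting the total heat transfer to zero:
latent heat to melt: 0.07979×334000 = 26650
  meltwater 0→T: 0.07979×4180×T = 333.52 T
  water cools: 0.605×4180×(T − 84.79) = 2528.9(T − 84.79)
2862.4 T = 214425 − 26650 = 187776
T ≈ 65.60 °C. Since T > 0 °C, the all-ice-melts assumption holds.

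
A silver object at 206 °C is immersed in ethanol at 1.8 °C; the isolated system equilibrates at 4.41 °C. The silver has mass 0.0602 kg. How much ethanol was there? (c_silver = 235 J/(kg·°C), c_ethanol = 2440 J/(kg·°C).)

Heat lost by the silver = heat gained by the ethanol:
0.0602·235·(206 − 4.41) = m·2440·(4.41 − 1.8)
6368.4 m = 2851.9  ⇒  m ≈ 0.4478 kg

m ≈ 0.448 kg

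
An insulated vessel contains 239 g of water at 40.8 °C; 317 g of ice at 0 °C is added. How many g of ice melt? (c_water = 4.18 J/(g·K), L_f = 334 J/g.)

Water can give up m c ΔT = 239×4.18×40.8 = 40760 J before reaching 0 °C.
To melt every bit of ice: 317×334 = 105878 J.
40760 J < 105878 J, so only part of the ice melts and the system sits at 0 °C.
m_melt = 40760 / L_f = 122 g.

m_melted ≈ 122 g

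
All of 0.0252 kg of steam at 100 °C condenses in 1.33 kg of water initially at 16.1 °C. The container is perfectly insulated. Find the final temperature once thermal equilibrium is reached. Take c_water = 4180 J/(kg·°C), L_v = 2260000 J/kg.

Sum of m c ΔT and latent-heat terms is zero:
condense steam: −0.0252×2260000 = −56952
  condensate cools 100→T: 0.0252×4180×(T − 100) = 105.34(T − 100)
  original water: 5559.4(T − 16.1)
5664.7 T = 56952 + 10534 + 89506 = 156992
T ≈ 27.71 °C (< 100 °C, so full condensation is consistent).

T_f ≈ 27.7 °C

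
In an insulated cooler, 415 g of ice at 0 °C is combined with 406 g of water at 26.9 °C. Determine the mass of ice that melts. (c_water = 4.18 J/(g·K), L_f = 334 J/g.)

m_melted ≈ 137 g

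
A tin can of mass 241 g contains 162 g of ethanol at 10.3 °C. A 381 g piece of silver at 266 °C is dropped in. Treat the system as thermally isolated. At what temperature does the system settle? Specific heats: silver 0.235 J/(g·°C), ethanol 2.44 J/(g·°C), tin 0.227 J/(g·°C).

T_f ≈ 52.7 °C

Energy conservation, ΣQ = 0:
381×0.235×(T − 266) + 162×2.44×(T − 10.3) + 241×0.227×(T − 10.3) = 0
539.52 T = 28451
T ≈ 52.73 °C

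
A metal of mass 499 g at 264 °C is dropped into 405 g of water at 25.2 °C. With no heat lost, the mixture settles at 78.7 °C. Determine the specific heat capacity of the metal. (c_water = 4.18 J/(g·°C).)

c ≈ 0.98 J/(g·°C)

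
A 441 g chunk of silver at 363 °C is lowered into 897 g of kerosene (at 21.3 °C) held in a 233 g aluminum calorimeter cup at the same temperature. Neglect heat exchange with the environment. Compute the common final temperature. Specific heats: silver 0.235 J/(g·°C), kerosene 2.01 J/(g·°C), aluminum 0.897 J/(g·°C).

T_f ≈ 38.0 °C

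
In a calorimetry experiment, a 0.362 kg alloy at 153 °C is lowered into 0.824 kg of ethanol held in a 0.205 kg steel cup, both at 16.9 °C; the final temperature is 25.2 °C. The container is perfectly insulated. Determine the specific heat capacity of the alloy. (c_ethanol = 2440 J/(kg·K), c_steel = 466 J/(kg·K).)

Heat gained plus heat lost sum to zero:
0.362×c×(25.2 − 153) + 0.824×2440×(25.2 − 16.9) + 0.205×466×(25.2 − 16.9) = 0
-46.26 c = -17481
c = -17481/-46.26 ≈ 377.8 J/(kg·K)

c ≈ 378 J/(kg·K)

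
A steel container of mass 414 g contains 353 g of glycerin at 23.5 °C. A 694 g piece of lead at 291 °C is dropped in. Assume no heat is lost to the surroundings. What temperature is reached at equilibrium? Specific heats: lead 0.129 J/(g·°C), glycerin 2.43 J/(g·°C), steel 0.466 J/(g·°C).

T_f ≈ 44.5 °C

Heat gained plus heat lost sum to zero:
694×0.129×(T − 291) + 353×2.43×(T − 23.5) + 414×0.466×(T − 23.5) = 0
89.53(T − 291) + 857.79(T − 23.5) + 192.92(T − 23.5) = 0
(89.53 + 857.79 + 192.92) T = 89.53×291 + 857.79×23.5 + 192.92×23.5
T = 50744 / 1140.2 = 44.5 °C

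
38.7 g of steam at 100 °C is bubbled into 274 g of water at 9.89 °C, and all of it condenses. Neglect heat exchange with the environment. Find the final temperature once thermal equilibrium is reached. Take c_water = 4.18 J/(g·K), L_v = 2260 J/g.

Energy conservation, ΣQ = 0:
steam→water at 100 °C releases m L_v = 38.7·2260 = 87462; condensate cools 100→T: 38.7·4.18·(T − 100) = 161.77(T − 100); water warms: 274·4.18·(T − 9.89) = 1145.3(T − 9.89)
1307.1 T = 87462 + 16177 + 11327 = 114966
T ≈ 87.96 °C (< 100 °C, so full condensation is consistent).

T_f ≈ 88.0 °C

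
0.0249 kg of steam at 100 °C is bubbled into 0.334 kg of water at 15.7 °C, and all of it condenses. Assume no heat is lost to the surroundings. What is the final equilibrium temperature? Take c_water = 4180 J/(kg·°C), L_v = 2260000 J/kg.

T_f ≈ 59.1 °C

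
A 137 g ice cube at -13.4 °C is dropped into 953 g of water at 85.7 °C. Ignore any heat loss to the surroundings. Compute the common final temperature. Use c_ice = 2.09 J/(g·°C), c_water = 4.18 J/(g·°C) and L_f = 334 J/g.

Energy balance with sensible and latent terms:
ice -13.4→0 °C: 137·2.09·13.4 = 3836.8; fusion: m_ice L_f = 137·334 = 45758; meltwater 0→T: 137·4.18·T = 572.66 T; water cools: 953·4.18·(T − 85.7) = 3983.5(T − 85.7)
4556.2 T = 341389 − 49595 = 291795
T ≈ 64.04 °C (positive, so assuming full melt was valid).

T_f ≈ 64.0 °C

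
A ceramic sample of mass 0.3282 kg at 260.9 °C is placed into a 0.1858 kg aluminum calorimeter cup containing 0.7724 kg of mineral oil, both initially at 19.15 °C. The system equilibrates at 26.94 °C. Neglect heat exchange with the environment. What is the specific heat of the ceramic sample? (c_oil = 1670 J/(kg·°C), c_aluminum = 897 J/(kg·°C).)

c ≈ 148 J/(kg·°C)

Net heat exchanged in the isolated system is zero:
0.3282·c·(26.94 − 260.9) + 0.7724·1670·(26.94 − 19.15) + 0.1858·897·(26.94 − 19.15) = 0
-76.79 c = -11347
c = -11347/-76.79 ≈ 147.8 J/(kg·°C)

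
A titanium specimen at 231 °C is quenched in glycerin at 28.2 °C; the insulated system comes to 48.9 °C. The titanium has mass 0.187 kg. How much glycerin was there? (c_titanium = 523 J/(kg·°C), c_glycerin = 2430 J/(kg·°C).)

m ≈ 0.354 kg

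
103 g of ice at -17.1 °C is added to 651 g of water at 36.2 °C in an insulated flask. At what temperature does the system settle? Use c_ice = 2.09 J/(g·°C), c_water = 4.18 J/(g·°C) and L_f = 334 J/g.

Conservation of energy gives ΣQ = 0:
warm ice to 0 °C: 103·2.09·(0 − (-17.1)) = 3681.1
  melt ice: 103·334 = 34402
  warm the meltwater: 430.54 T
  water cools: 651·4.18·(T − 36.2) = 2721.2(T − 36.2)
3151.7 T = 98507 − 38083 = 60424
T ≈ 19.17 °C (positive, so assuming full melt was valid).

T_f ≈ 19.2 °C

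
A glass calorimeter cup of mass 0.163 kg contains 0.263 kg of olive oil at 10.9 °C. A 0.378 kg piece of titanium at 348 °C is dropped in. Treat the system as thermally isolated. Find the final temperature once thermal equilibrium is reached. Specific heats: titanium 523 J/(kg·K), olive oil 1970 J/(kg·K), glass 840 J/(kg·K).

T_f ≈ 89.1 °C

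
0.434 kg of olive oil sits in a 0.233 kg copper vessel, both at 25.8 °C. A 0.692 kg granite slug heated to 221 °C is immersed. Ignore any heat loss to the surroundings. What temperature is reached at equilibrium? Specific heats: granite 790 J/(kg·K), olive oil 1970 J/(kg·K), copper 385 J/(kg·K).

Setting the total heat transfer to zero:
0.692×790×(T − 221) + 0.434×1970×(T − 25.8) + 0.233×385×(T − 25.8) = 0
(546.68 + 854.98 + 89.7) T = 546.68×221 + 854.98×25.8 + 89.7×25.8
T = 145189/1491.4 ≈ 97.35 °C

T_f ≈ 97.4 °C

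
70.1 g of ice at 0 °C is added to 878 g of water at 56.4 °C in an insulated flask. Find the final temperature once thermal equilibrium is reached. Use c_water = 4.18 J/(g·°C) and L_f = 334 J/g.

T_f ≈ 46.3 °C

Sum of m c ΔT and latent-heat terms is zero:
melt ice: 70.1×334 = 23413
  meltwater 0→T: 70.1×4.18×T = 293.02 T
  water cools: 878×4.18×(T − 56.4) = 3670(T − 56.4)
3963.1 T = 206990 − 23413 = 183577
T ≈ 46.32 °C. Since T > 0 °C, the all-ice-melts assumption holds.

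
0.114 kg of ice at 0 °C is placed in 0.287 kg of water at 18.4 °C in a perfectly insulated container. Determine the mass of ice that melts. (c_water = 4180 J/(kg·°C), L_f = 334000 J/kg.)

Cooling the water to 0 °C releases 0.287×4180×18.4 = 22074 J.
Melting all 0.114 kg of ice would need 0.114×334000 = 38076 J.
22074 J < 38076 J, so only part of the ice melts and the system sits at 0 °C.
m_melted×334000 = 22074  ⇒  m_melted ≈ 0.06609 kg.

m_melted ≈ 0.0661 kg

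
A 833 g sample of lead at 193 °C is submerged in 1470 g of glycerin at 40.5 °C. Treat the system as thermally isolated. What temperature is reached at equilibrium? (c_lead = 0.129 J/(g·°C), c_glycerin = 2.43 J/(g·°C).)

T_f ≈ 45.0 °C

Set heat shed by the hot body equal to heat absorbed by the cold body:
833·0.129·(193 − T) = 1470·2.43·(T − 40.5)
107.46(193 − T) = 3572.1(T − 40.5)
3679.6 T = 165409  ⇒  T ≈ 44.95 °C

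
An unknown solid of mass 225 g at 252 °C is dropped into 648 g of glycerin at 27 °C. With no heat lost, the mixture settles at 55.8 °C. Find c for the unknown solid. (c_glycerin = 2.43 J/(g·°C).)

Energy conservation, ΣQ = 0:
225×c×(55.8 − 252) + 648×2.43×(55.8 − 27) = 0
-44145 c = -45350
c = -45350/-44145 ≈ 1.027 J/(g·°C)

c ≈ 1.03 J/(g·°C)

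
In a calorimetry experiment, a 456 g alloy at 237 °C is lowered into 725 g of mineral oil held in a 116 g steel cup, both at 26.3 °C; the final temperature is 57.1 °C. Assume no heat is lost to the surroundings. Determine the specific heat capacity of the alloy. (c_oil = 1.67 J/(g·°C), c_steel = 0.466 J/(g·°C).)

Let T be the final temperature. ΣQ_i = 0:
456·c·(57.1 − 237) + 725·1.67·(57.1 − 26.3) + 116·0.466·(57.1 − 26.3) = 0
-82034 c = -38956
c = -38956/-82034 ≈ 0.4749 J/(g·°C)

c ≈ 0.475 J/(g·°C)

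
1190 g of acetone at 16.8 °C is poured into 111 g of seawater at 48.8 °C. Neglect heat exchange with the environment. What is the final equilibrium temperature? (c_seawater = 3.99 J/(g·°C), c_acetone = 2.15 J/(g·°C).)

T_f ≈ 21.5 °C

Heat gained plus heat lost sum to zero:
111·3.99·(T − 48.8) + 1190·2.15·(T − 16.8) = 0
3001.4 T = 64596
T ≈ 21.52 °C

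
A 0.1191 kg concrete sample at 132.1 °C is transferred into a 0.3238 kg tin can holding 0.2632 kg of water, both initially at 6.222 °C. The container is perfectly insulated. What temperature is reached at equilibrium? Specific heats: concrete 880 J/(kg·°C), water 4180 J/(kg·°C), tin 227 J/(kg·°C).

T_f ≈ 16.5 °C

Taking heat into each body as positive, Σ m c ΔT = 0:
0.1191·880·(T − 132.1) + 0.2632·4180·(T − 6.222) + 0.3238·227·(T − 6.222) = 0
104.81(T − 132.1) + 1100.2(T − 6.222) + 73.5(T − 6.222) = 0
1278.5 T = 21148
T = 21148 / 1278.5 = 16.5 °C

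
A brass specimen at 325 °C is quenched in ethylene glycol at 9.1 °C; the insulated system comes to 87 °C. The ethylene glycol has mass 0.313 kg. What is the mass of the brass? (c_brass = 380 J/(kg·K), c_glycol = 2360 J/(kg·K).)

m ≈ 0.636 kg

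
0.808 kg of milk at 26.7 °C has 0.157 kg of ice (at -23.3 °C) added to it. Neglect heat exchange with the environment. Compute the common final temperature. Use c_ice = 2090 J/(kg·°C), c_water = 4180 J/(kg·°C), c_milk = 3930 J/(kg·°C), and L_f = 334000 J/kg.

T_f ≈ 6.4 °C

Energy conservation, ΣQ = 0:
ice -23.3→0 °C: 0.157·2090·23.3 = 7645.4; melt ice: 0.157·334000 = 52438; meltwater 0→T: 0.157·4180·T = 656.26 T; milk: 3175.4(T − 26.7)
3831.7 T = 84784 − 60083 = 24701
T ≈ 6.45 °C. Since T > 0 °C, the all-ice-melts assumption holds.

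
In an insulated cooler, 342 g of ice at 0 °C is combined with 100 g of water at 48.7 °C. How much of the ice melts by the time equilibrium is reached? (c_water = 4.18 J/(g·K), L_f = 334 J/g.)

Water can give up m c ΔT = 100·4.18·48.7 = 20357 J before reaching 0 °C.
Fully melting the ice requires m_ice L_f = 342·334 = 114228 J.
20357 J < 114228 J, so only part of the ice melts and the system sits at 0 °C.
Mass melted = 20357/334 ≈ 60.95 g.

m_melted ≈ 60.9 g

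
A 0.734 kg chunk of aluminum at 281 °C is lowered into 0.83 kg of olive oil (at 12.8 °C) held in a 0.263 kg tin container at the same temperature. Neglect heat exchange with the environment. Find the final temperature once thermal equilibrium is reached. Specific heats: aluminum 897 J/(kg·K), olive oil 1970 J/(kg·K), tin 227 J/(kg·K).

T_f ≈ 87.8 °C

Net heat exchanged in the isolated system is zero:
0.734×897×(T − 281) + 0.83×1970×(T − 12.8) + 0.263×227×(T − 12.8) = 0
(658.4 + 1635.1 + 59.7) T = 658.4×281 + 1635.1×12.8 + 59.7×12.8
T ≈ 87.84 °C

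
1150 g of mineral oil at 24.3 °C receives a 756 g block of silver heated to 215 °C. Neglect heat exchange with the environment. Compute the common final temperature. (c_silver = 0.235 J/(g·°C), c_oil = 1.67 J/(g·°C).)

T_f ≈ 40.4 °C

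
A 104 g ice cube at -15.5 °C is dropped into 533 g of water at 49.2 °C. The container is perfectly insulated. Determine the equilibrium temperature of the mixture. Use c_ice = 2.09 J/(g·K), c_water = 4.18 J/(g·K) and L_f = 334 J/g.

T_f ≈ 26.9 °C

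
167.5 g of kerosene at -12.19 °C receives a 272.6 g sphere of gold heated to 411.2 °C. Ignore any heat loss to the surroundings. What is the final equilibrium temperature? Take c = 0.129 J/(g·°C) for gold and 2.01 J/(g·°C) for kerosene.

Conservation of energy gives ΣQ = 0:
272.6·0.129·(T − 411.2) + 167.5·2.01·(T − (-12.19)) = 0
35.17(T − 411.2) + 336.67(T − (-12.19)) = 0
371.84 T = 10356
T ≈ 27.85 °C

T_f ≈ 27.9 °C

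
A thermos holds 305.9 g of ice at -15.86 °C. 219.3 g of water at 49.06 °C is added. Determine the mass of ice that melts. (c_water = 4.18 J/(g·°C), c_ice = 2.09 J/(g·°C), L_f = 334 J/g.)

m_melted ≈ 104 g

Heat available from the water dropping to 0 °C: 219.3×4.18×49.06 = 44972 J.
Of that, 305.9×2.09×15.86 = 10140 J goes to bring the ice to 0 °C, leaving 34832 J.
Melting all 305.9 g of ice would need 305.9×334 = 102171 J.
34832 J < 102171 J, so only part of the ice melts and the system sits at 0 °C.
m_melted×334 = 34832  ⇒  m_melted ≈ 104.3 g.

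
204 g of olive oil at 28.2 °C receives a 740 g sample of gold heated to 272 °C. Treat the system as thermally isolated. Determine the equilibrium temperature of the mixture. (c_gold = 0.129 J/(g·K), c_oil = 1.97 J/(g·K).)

With ΣQ=0 the equilibrium temperature is the m·c-weighted mean:
T_f = (95.46×272 + 401.88×28.2) / (95.46 + 401.88)
    = 37298 / 497.34 ≈ 75.00 °C

T_f ≈ 75.0 °C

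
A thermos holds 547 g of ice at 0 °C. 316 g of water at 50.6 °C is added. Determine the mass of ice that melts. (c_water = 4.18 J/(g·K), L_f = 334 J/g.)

Water can give up m c ΔT = 316·4.18·50.6 = 66837 J before reaching 0 °C.
Melting all 547 g of ice would need 547·334 = 182698 J.
Since 66837 < 182698 J, not all the ice melts; equilibrium is at 0 °C.
Mass melted = 66837/334 ≈ 200.1 g.

m_melted ≈ 200 g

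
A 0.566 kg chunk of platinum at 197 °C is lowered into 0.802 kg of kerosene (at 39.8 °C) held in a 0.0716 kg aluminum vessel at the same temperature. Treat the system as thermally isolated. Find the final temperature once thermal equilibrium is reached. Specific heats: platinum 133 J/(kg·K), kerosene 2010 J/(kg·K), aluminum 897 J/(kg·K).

T_f ≈ 46.6 °C

With ΣQ=0 the equilibrium temperature is the m·c-weighted mean:
T_f = (75.28·197 + 1612·39.8 + 64.23·39.8) / (75.28 + 1612 + 64.23)
    = 81544 / 1751.5 ≈ 46.56 °C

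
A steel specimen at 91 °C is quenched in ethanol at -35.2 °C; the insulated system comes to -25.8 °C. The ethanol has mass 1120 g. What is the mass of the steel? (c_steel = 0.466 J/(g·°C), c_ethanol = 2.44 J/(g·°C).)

m ≈ 472 g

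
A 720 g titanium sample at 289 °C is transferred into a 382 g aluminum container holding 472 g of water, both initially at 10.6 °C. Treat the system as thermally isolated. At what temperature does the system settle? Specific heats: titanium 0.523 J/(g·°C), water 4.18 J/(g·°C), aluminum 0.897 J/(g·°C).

T_f ≈ 49.5 °C

Setting the total heat transfer to zero:
720·0.523·(T − 289) + 472·4.18·(T − 10.6) + 382·0.897·(T − 10.6) = 0
376.56(T − 289) + 1973(T − 10.6) + 342.65(T − 10.6) = 0
(376.56 + 1973 + 342.65) T = 376.56·289 + 1973·10.6 + 342.65·10.6
T ≈ 49.54 °C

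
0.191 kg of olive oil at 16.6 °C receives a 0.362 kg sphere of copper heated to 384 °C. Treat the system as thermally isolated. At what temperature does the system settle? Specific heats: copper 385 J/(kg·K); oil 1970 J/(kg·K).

Taking heat into each body as positive, Σ m c ΔT = 0:
0.362×385×(T − 384) + 0.191×1970×(T − 16.6) = 0
515.64 T = 59764
T ≈ 115.90 °C

T_f ≈ 115.9 °C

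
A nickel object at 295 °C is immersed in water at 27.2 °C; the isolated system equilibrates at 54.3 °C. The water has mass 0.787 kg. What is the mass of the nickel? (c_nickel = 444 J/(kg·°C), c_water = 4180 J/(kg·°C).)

m ≈ 0.834 kg

Heat lost by the nickel = heat gained by the water:
m·444·(295 − 54.3) = 0.787·4180·(54.3 − 27.2)
106871 m = 89150  ⇒  m ≈ 0.8342 kg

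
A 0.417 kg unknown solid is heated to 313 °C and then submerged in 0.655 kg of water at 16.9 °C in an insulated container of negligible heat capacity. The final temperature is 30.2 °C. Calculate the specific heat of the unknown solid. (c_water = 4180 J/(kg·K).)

m_s c (T_s − T_f) = m_water c_water (T_f − T_0):
0.417×c×(313 − 30.2) = 0.655×4180×(30.2 − 16.9)
117.93 c = 36414  ⇒  c ≈ 308.8 J/(kg·K)

c ≈ 309 J/(kg·K)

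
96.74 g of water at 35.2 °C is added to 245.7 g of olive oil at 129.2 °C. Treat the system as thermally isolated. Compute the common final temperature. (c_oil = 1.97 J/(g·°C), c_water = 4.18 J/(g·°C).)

T_f ≈ 86.4 °C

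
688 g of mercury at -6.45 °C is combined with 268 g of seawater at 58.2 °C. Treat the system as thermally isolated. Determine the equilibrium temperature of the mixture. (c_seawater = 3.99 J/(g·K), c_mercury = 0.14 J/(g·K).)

T_f ≈ 52.9 °C

T_f is the heat-capacity-weighted average of the initial temperatures:
T_f = (1069.3×58.2 + 96.32×(-6.45)) / (1069.3 + 96.32)
    = 61613 / 1165.6 ≈ 52.86 °C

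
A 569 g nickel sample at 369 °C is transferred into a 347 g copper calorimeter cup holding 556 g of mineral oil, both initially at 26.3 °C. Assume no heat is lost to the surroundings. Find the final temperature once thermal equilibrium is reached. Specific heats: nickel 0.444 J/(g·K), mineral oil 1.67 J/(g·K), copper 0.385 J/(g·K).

T_f ≈ 92.2 °C

Setting the total heat transfer to zero:
569*0.444*(T − 369) + 556*1.67*(T − 26.3) + 347*0.385*(T − 26.3) = 0
252.64(T − 369) + 928.52(T − 26.3) + 133.59(T − 26.3) = 0
(252.64 + 928.52 + 133.59) T = 252.64*369 + 928.52*26.3 + 133.59*26.3
T = 121156/1314.8 ≈ 92.15 °C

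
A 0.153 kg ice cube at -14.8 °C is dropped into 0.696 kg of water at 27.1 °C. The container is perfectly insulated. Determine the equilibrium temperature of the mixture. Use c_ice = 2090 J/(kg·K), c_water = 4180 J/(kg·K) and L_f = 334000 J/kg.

T_f ≈ 6.5 °C

Setting the total heat transfer to zero:
warm ice to 0 °C: 0.153·2090·(0 − (-14.8)) = 4732.6
  fusion: m_ice L_f = 0.153·334000 = 51102
  meltwater 0→T: 0.153·4180·T = 639.54 T
  water cools: 0.696·4180·(T − 27.1) = 2909.3(T − 27.1)
3548.8 T = 78841 − 55835 = 23007
T ≈ 6.48 °C — above 0 °C, consistent with complete melting.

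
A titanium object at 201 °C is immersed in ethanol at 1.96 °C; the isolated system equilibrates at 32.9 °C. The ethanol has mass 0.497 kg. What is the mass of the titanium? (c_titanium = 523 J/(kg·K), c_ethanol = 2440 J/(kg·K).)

|Q_titanium| = |Q_ethanol|:
m·523·(201 − 32.9) = 0.497·2440·(32.9 − 1.96)
87916 m = 37520  ⇒  m ≈ 0.4268 kg

m ≈ 0.427 kg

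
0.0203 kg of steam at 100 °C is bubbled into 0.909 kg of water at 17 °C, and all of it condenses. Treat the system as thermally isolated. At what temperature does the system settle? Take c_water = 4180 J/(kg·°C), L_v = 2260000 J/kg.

T_f ≈ 30.6 °C

Heat gained plus heat lost sum to zero:
latent heat released on condensation: 0.0203·2260000 = 45878; condensed water 100 °C→T: 84.85(T − 100); water warms: 0.909·4180·(T − 17) = 3799.6(T − 17)
3884.5 T = 45878 + 8485.4 + 64594 = 118957
T ≈ 30.62 °C (< 100 °C, so full condensation is consistent).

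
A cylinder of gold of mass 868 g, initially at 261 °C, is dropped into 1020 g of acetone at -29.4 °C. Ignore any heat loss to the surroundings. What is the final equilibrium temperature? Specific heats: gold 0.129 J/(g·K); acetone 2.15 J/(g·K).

T_f ≈ -15.3 °C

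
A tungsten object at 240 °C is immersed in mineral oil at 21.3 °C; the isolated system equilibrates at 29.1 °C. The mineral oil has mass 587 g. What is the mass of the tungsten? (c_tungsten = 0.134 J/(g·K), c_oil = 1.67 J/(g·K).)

m ≈ 271 g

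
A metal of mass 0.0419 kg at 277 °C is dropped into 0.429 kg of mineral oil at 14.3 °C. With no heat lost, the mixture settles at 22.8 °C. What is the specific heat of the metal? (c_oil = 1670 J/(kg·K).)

Heat lost by the metal = heat gained by the oil:
0.0419×c×(277 − 22.8) = 0.429×1670×(22.8 − 14.3)
10.65 c = 6089.7  ⇒  c ≈ 571.7 J/(kg·K)

c ≈ 572 J/(kg·K)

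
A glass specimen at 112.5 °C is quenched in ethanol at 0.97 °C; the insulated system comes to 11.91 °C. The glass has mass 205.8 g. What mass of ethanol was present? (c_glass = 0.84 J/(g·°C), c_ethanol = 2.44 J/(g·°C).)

Setting the total heat transfer to zero:
205.8×0.84×(11.91 − 112.5) + m×2.44×(11.91 − 0.97) = 0
26.69 m = 17389
m = 17389/26.69 ≈ 651.4 g

m ≈ 651 g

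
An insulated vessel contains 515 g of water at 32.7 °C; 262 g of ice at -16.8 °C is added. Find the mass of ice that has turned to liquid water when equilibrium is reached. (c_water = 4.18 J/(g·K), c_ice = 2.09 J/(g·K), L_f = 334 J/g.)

m_melted ≈ 183 g

Cooling the water to 0 °C releases 515·4.18·32.7 = 70393 J.
Of that, 262·2.09·16.8 = 9199.3 J goes to bring the ice to 0 °C, leaving 61194 J.
To melt every bit of ice: 262·334 = 87508 J.
That's not enough to melt it all — equilibrium is at 0 °C with ice remaining.
Mass melted = 61194/334 ≈ 183.2 g.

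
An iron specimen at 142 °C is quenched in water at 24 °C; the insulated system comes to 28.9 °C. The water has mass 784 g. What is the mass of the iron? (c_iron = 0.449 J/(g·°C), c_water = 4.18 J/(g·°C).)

m ≈ 316 g

Setting the total heat transfer to zero:
m·0.449·(28.9 − 142) + 784·4.18·(28.9 − 24) = 0
-50.78 m = -16058
m = -16058/-50.78 ≈ 316.2 g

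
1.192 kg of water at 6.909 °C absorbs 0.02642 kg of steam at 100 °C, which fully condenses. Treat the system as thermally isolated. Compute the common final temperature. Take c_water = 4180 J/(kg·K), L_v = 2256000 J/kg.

Let T be the final temperature. ΣQ_i = 0:
condense steam: −0.02642×2256000 = −59604; condensed water 100 °C→T: 110.44(T − 100); water warms: 1.192×4180×(T − 6.909) = 4982.6(T − 6.909)
5093 T = 59604 + 11044 + 34425 = 105072
T ≈ 20.63 °C — below 100 °C, confirming all the steam condensed.

T_f ≈ 20.6 °C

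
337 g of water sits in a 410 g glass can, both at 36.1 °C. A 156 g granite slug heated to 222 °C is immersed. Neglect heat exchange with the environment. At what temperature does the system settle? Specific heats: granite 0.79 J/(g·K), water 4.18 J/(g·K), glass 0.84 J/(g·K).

Conservation of energy gives ΣQ = 0:
156*0.79*(T − 222) + 337*4.18*(T − 36.1) + 410*0.84*(T − 36.1) = 0
123.24(T − 222) + 1408.7(T − 36.1) + 344.4(T − 36.1) = 0
1876.3 T = 90645
T = 90645/1876.3 ≈ 48.31 °C

T_f ≈ 48.3 °C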